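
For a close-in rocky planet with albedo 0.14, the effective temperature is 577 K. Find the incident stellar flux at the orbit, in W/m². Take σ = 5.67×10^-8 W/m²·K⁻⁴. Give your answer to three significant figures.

From S(1−α)/4 = σT⁴: S = 4σT⁴/(1−α).
σT⁴ = 5.67×10⁻⁸·(577)⁴ = 6285 W/m².
S = 4·6285/0.86 = 29230 W/m².

29200 W/m²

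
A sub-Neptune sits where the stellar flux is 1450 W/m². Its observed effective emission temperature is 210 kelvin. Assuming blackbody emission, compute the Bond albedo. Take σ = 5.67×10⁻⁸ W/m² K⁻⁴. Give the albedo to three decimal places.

0.696

Energy balance: S(1−α)/4 = σT⁴, so 1−α = 4σT⁴/S.
σT⁴ = 110.3 W/m², so 4σT⁴ = 441.1 W/m².
Hence α = 1 − 441.1/1450 = 0.6958.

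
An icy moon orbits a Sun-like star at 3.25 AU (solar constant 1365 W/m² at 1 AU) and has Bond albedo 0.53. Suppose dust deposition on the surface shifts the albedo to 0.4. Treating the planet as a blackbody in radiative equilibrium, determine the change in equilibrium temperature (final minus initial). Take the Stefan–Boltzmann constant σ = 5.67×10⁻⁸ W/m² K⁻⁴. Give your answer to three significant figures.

Flux at the orbit: S = 1365/(3.25)² = 129.2 W/m².
Initial: T₁ = [S(1−0.53)/(4σ)]^(1/4) = 127.9 K.
After:  T₂ = [129.2·0.6/(4σ)]^(1/4) = 136.0 K.
Change: 136.0 − 127.9 = 8.053 K.

8.05 kelvin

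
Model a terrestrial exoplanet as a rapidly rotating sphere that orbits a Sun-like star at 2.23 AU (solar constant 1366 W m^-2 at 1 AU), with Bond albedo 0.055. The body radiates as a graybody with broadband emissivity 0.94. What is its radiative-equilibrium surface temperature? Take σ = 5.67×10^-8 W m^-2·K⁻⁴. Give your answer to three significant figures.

187 K

Irradiance scales as 1/d², so S = 1366 W m^-2 × (1/2.23)² = 274.7 W m^-2.
The planet absorbs (1−α)S over its disc πR² and re-emits over 4πR², so the mean absorbed flux is (1−0.055)·274.7/4 = 64.90 W m^-2.
Equating to εσT⁴ with ε = 0.94: T = (64.90/0.94σ)^(1/4) = 186.8 K.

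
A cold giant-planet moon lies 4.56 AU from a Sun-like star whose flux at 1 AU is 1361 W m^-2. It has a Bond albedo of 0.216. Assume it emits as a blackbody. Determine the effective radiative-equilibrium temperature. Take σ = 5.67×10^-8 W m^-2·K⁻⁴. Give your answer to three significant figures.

By the inverse-square law, S = 1361/4.56² = 65.45 W m^-2.
The planet absorbs (1−α)S over its disc πR² and re-emits over 4πR², so the mean absorbed flux is (1−0.216)·65.45/4 = 12.83 W m^-2.
Balancing against σT⁴: T = (12.83/5.67×10⁻⁸)^(1/4) = 122.6 K.

123 K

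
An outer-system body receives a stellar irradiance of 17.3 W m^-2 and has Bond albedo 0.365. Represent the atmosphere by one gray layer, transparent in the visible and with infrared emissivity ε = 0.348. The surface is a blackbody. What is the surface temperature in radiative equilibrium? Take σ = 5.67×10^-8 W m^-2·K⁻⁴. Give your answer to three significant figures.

Effective emission temperature (TOA balance): σT_e⁴ = S(1−α)/4 = 2.746 W m^-2 → T_e = 83.42 K.
For a single slab of emissivity ε, T_s⁴ = 2T_e⁴/(2−ε); thus T_s = 83.42·(1.211)^(1/4) = 87.51 K.

87.5 kelvin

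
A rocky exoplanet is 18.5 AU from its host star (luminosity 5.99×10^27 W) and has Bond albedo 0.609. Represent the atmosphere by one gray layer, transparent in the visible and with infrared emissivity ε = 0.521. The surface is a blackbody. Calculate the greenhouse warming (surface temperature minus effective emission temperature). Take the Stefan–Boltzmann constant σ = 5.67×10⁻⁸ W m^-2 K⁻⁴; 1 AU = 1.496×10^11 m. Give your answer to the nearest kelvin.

8 kelvin

d = 18.5 × 1.496×10^11 m = 2.768×10^12 m.
S = L/(4πd²) = 62.23 W m^-2.
The planet radiates to space at T_e = [S(1−α)/(4σ)]^(1/4) = 101.8 K.
For a single slab of emissivity ε, T_s⁴ = 2T_e⁴/(2−ε); thus T_s = 101.8·(1.352)^(1/4) = 109.7 K.
The atmosphere warms the surface by 7.975 K.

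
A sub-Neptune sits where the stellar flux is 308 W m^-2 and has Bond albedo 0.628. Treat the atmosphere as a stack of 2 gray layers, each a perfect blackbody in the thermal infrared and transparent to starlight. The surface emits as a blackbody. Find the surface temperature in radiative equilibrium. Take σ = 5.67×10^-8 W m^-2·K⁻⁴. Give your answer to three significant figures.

Top-of-atmosphere balance: σT_e⁴ = S(1−α)/4 = 28.64 W m^-2 → T_e = 149.9 K.
For an N-layer opaque stack, T_s⁴ = (N+1)T_e⁴, hence T_s = (3)^(1/4)×149.9 K = 197.3 K.

197 K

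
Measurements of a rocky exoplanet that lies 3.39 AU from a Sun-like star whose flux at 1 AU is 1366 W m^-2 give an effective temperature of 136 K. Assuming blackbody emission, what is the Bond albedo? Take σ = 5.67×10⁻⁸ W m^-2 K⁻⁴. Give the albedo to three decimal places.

Irradiance scales as 1/d², so S = 1366 W m^-2 × (1/3.39)² = 118.9 W m^-2.
Energy balance: S(1−α)/4 = σT⁴, so 1−α = 4σT⁴/S.
4σT⁴ = 4·5.67×10⁻⁸·(136)⁴ = 77.59 W m^-2.
1−α = 77.59/118.9 = 0.6528, so α = 0.3472.

0.347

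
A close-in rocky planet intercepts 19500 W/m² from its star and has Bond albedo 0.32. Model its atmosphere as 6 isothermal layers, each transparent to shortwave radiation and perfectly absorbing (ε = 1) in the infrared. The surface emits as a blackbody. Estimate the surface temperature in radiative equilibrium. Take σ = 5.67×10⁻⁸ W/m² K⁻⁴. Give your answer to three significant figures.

The effective emission temperature is T_e = [S(1−α)/(4σ)]^¼ = 491.7 K.
Layer-by-layer balance gives σT_s⁴ = (N+1)σT_e⁴, so T_s = 7^¼·491.7 = 799.8 K.

800 K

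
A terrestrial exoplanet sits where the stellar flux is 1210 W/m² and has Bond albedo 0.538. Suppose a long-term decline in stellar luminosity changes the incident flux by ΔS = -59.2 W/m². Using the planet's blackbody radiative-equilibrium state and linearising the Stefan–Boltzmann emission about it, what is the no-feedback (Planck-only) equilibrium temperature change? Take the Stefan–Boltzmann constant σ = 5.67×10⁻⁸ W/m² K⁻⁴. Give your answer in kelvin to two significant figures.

-2.7 kelvin

Reference equilibrium: T_e = [S(1−α)/(4σ)]^(1/4) = 222.8 K.
ΔF = Δ[S(1−α)]/4 = (1−0.538)·-59.2/4 = -6.838 W/m².
Linearising σT⁴ gives d(σT⁴)/dT = 4σT_e³ = 2.509 W/m² per K.
So ΔT₀ = -6.838/2.509 = -2.73 K.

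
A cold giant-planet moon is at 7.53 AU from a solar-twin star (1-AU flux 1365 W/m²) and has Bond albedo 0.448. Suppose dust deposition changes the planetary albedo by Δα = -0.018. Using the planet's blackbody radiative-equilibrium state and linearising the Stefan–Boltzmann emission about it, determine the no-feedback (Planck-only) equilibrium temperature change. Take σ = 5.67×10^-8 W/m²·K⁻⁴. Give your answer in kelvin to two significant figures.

By the inverse-square law, S = 1365/7.53² = 24.07 W/m².
The baseline emission temperature is T_e = 87.49 K.
The change in absorbed flux is Δ[S(1−α)/4] = −SΔα/4 = 0.1083 W/m².
The Planck feedback parameter is 4σT_e³ = 0.1519 W/m²/K.
ΔT₀ = ΔF/λ_P = 0.1083/0.1519 = 0.713 K.

0.71 kelvin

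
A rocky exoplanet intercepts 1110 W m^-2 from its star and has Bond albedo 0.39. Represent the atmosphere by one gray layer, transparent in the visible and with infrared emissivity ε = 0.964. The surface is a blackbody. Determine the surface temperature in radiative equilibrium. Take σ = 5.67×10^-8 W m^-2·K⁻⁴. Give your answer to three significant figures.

276 K

Effective emission temperature (TOA balance): σT_e⁴ = S(1−α)/4 = 169.3 W m^-2 → T_e = 233.8 K.
For a single slab of emissivity ε, T_s⁴ = 2T_e⁴/(2−ε); thus T_s = 233.8·(1.931)^(1/4) = 275.5 K.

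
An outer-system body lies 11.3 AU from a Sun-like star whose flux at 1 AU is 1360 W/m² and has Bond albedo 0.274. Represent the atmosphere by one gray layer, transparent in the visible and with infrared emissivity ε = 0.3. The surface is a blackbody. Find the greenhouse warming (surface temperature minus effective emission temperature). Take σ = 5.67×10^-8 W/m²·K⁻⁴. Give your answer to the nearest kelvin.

By the inverse-square law, S = 1360/11.3² = 10.65 W/m².
The planet radiates to space at T_e = [S(1−α)/(4σ)]^(1/4) = 76.41 K.
The surface balance (absorbed SW + ε·downward IR = σT_s⁴) with T_a⁴ = T_s⁴/2 reduces to T_s = T_e·[2/(2−ε)]^¼ = 79.58 K.
T_s − T_e = 79.58 − 76.41 = 3.169 K.

3 K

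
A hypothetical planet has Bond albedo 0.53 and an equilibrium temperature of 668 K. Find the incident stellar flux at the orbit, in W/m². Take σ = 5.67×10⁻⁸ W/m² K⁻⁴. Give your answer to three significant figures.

Invert the energy balance for S: S = 4σT⁴/(1−α).
σT⁴ = 5.67×10⁻⁸·(668)⁴ = 11290 W/m².
S = 4·11290/0.47 = 96080 W/m².

96100 W/m²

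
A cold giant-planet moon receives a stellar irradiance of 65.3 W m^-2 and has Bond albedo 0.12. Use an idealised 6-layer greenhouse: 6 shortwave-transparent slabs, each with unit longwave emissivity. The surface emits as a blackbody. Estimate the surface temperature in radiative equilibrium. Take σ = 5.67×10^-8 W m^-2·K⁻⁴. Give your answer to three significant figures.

OLR = S(1−α)/4 = 14.37 W m^-2; the top layer radiates at T_e = 126.2 K.
Layer-by-layer balance gives σT_s⁴ = (N+1)σT_e⁴, so T_s = 7^¼·126.2 = 205.2 K.

205 K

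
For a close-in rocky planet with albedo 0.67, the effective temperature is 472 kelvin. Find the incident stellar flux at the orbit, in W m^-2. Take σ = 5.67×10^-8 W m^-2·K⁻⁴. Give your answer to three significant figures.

Invert the energy balance for S: S = 4σT⁴/(1−α).
The emitted flux is σT⁴ = 2814 W m^-2.
S = 4·2814/0.33 = 34110 W m^-2.

34100 W m^-2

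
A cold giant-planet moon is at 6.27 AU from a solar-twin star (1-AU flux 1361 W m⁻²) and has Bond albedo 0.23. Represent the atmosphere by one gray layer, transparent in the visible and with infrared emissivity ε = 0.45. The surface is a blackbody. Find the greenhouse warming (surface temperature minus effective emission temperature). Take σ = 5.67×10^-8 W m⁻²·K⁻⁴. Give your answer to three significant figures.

6.85 kelvin

Irradiance scales as 1/d², so S = 1361 W m⁻² × (1/6.27)² = 34.62 W m⁻².
Effective emission temperature (TOA balance): σT_e⁴ = S(1−α)/4 = 6.664 W m⁻² → T_e = 104.1 K.
Surface balance with a leaky layer gives σT_s⁴ = σT_e⁴·2/(2−ε), so T_s = T_e·[2/(2−0.45)]^(1/4) = 111.0 K.
Greenhouse warming: T_s − T_e = 6.851 K.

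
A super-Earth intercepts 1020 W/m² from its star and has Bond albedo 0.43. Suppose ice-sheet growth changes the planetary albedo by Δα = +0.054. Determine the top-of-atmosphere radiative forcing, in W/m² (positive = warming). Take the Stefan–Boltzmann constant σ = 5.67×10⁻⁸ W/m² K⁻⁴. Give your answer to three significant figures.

TOA radiative forcing: ΔF = −S·Δα/4 = −1020·(+0.054)/4 = -13.77 W/m².

-13.8 W/m²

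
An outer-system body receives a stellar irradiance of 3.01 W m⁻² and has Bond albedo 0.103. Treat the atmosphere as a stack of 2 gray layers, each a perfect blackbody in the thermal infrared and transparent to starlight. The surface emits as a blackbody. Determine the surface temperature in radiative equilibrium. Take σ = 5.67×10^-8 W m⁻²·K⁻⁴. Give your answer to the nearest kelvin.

77 K

OLR = S(1−α)/4 = 0.6750 W m⁻²; the top layer radiates at T_e = 58.74 K.
With N = 2 opaque layers, T_s = (N+1)^(1/4)·T_e = 3^(1/4)·58.74 = 77.31 K.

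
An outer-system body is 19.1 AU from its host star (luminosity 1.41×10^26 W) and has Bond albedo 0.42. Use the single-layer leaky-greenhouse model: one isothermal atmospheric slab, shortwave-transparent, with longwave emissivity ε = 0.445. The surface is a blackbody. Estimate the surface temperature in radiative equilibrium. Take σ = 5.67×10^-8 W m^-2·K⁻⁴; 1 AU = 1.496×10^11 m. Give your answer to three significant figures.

Orbital distance: d = 19.1 AU = 2.857×10^12 m.
Spreading L over a sphere of radius d: S = 1.41×10^26/(4π·2.86×10^12²) = 1.374 W m^-2.
At the top of the atmosphere, σT_e⁴ = S(1−α)/4 = 0.1993 W m^-2, giving T_e = 43.30 K.
Surface balance with a leaky layer gives σT_s⁴ = σT_e⁴·2/(2−ε), so T_s = T_e·[2/(2−0.445)]^(1/4) = 46.11 K.

46.1 kelvin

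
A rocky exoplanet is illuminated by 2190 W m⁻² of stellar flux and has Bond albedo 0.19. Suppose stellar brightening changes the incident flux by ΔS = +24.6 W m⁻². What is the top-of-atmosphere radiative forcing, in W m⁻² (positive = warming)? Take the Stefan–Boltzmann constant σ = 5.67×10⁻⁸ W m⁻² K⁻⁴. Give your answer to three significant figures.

4.98 W m⁻²

ΔF = Δ[S(1−α)]/4 = (1−0.19)·+24.6/4 = 4.982 W m⁻².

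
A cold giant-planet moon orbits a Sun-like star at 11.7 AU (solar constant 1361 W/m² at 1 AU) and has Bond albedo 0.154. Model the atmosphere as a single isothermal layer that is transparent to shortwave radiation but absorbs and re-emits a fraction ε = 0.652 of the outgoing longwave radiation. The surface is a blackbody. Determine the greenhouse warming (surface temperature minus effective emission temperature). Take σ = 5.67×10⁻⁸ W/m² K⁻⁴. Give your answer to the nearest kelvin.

8 K

Flux at the orbit: S = 1361/(11.7)² = 9.942 W/m².
The planet radiates to space at T_e = [S(1−α)/(4σ)]^(1/4) = 78.04 K.
For a single slab of emissivity ε, T_s⁴ = 2T_e⁴/(2−ε); thus T_s = 78.04·(1.484)^(1/4) = 86.13 K.
T_s − T_e = 86.13 − 78.04 = 8.089 K.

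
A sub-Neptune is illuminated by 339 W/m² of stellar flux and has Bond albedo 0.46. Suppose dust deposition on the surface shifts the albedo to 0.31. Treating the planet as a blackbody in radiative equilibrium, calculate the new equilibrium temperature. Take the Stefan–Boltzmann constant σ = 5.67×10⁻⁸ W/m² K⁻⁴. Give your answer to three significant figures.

T₂ = [S(1−α₂)/(4σ)]^(1/4) = [339.0·0.69/(4σ)]^(1/4) = 179.2 K.

179 K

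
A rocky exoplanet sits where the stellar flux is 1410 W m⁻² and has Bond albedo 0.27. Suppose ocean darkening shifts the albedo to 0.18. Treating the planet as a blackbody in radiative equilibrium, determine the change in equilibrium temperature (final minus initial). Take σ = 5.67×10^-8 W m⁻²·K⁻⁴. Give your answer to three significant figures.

7.65 K

With α = 0.27, T₁ = 259.6 K.
Final:   T₂ = [S(1−0.18)/(4σ)]^(1/4) = 267.2 K.
ΔT = T₂ − T₁ = 7.655 K.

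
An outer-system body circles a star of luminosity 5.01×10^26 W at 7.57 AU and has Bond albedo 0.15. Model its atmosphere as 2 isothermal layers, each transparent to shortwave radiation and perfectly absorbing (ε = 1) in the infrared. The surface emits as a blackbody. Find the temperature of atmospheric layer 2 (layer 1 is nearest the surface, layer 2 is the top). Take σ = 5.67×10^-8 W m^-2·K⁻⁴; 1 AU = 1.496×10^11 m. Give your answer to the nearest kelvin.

104 K

d = 7.57 × 1.496×10^11 m = 1.132×10^12 m.
S = L/(4πd²) = 31.09 W m^-2.
The effective emission temperature is T_e = [S(1−α)/(4σ)]^¼ = 103.9 K.
Each opaque layer satisfies 2T_j⁴ = T_{j−1}⁴ + T_{j+1}⁴, giving T_k⁴ = (N+1−k)T_e⁴.
T_2 = (1)^(1/4)·103.9 = 103.9 K.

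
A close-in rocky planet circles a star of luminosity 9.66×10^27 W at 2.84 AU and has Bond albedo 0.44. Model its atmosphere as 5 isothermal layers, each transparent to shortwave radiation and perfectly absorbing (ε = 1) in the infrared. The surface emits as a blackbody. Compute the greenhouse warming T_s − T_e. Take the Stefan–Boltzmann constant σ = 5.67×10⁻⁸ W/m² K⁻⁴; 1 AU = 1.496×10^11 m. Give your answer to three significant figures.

181 K

Orbital distance: d = 2.84 AU = 4.249×10^11 m.
S = L/(4πd²) = 4259 W/m².
OLR = S(1−α)/4 = 596.2 W/m²; the top layer radiates at T_e = 320.2 K.
T_s = (N+1)^(1/4)·T_e = 501.2 K.
So the greenhouse effect raises the surface by 501.2 − 320.2 = 181.0 K.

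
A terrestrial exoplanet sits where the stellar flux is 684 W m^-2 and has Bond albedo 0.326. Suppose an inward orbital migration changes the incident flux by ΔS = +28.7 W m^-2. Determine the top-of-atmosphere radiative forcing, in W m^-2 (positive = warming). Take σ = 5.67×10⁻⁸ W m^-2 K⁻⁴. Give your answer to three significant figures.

TOA radiative forcing: ΔF = (1−α)ΔS/4 = 0.674·(+28.7)/4 = 4.836 W m^-2.

4.84 W m^-2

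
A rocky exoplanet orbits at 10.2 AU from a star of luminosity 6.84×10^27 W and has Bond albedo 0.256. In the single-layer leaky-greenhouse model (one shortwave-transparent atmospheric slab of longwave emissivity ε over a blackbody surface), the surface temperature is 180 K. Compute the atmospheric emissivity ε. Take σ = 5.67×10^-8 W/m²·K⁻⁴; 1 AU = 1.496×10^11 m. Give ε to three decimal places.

Orbital distance: d = 10.2 AU = 1.526×10^12 m.
S = L/(4πd²) = 233.8 W/m².
Effective temperature: T_e = [S(1−α)/(4σ)]^(1/4) = 166.4 K.
Since (2−ε)/2 = (T_e/T_s)⁴ = 0.7305, ε = 0.5390.

0.539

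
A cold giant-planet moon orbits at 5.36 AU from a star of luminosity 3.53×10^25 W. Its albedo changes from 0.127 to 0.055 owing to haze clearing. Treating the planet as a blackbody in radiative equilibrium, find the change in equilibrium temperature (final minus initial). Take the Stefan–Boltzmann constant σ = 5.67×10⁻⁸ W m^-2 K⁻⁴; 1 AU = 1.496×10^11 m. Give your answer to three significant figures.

Orbital distance: d = 5.36 AU = 8.019×10^11 m.
Spreading L over a sphere of radius d: S = 3.53×10^25/(4π·8.02×10^11²) = 4.369 W m^-2.
With α = 0.127, T₁ = 64.04 K.
Final:   T₂ = [S(1−0.055)/(4σ)]^(1/4) = 65.32 K.
Change: 65.32 − 64.04 = 1.281 K.

1.28 K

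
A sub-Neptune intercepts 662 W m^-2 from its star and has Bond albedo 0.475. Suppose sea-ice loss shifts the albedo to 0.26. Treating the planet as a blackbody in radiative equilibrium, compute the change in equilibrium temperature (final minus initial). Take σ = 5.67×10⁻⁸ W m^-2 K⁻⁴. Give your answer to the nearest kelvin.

18 K

Initial: T₁ = [S(1−0.475)/(4σ)]^(1/4) = 197.9 K.
Final:   T₂ = [S(1−0.26)/(4σ)]^(1/4) = 215.6 K.
Change: 215.6 − 197.9 = 17.73 K.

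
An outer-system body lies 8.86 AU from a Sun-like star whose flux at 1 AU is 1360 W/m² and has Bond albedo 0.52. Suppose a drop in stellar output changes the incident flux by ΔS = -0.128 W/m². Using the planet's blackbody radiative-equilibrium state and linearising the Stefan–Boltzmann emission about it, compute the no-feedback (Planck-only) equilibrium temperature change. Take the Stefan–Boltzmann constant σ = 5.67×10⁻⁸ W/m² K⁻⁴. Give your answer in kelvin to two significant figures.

Irradiance scales as 1/d², so S = 1360 W/m² × (1/8.86)² = 17.32 W/m².
The baseline emission temperature is T_e = 77.82 K.
TOA radiative forcing: ΔF = (1−α)ΔS/4 = 0.48·(-0.128)/4 = -0.01536 W/m².
Planck response: λ_P = 4σT_e³ = 4·5.67×10⁻⁸·(77.82)³ = 0.1069 W/m²/K.
So ΔT₀ = -0.01536/0.1069 = -0.144 K.

-0.14 K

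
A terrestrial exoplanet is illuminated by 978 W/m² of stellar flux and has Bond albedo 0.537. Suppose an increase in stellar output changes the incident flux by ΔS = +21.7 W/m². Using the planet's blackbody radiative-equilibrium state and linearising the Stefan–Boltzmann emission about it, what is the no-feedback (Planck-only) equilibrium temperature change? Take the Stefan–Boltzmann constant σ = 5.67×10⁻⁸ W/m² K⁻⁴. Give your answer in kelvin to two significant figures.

Reference equilibrium: T_e = [S(1−α)/(4σ)]^(1/4) = 211.4 K.
Only a fraction (1−α) is absorbed and it's spread over 4πR², so ΔF = (1−α)ΔS/4 = 2.512 W/m².
The Planck feedback parameter is 4σT_e³ = 2.142 W/m²/K.
ΔT₀ = ΔF/λ_P = 2.512/2.142 = 1.17 K.

1.2 kelvin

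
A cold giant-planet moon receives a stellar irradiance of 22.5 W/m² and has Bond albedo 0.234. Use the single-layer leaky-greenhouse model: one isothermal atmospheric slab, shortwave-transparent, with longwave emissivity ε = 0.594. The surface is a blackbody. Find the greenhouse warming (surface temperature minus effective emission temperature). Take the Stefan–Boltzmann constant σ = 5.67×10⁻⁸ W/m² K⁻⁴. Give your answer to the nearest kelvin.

9 K

At the top of the atmosphere, σT_e⁴ = S(1−α)/4 = 4.309 W/m², giving T_e = 93.37 K.
For a single slab of emissivity ε, T_s⁴ = 2T_e⁴/(2−ε); thus T_s = 93.37·(1.422)^(1/4) = 102.0 K.
T_s − T_e = 102.0 − 93.37 = 8.599 K.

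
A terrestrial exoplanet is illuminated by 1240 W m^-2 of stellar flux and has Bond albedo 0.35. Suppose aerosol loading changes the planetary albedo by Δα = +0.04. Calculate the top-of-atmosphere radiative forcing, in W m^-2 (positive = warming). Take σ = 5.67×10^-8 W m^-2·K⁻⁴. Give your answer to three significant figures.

TOA radiative forcing: ΔF = −S·Δα/4 = −1240·(+0.04)/4 = -12.40 W m^-2.

-12.4 W m^-2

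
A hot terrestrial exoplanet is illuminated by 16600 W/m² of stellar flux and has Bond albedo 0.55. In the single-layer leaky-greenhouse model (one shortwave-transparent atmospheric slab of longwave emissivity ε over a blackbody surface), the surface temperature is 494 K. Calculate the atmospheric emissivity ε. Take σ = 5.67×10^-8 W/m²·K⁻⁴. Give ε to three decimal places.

First, T_e = [16600·(1−0.55)/(4σ)]^(1/4) = 426.0 K.
T_s⁴ = T_e⁴·2/(2−ε) → ε = 2 − 2(T_e/T_s)⁴ = 2 − 2·(426.0/494)⁴ = 0.8939.

0.894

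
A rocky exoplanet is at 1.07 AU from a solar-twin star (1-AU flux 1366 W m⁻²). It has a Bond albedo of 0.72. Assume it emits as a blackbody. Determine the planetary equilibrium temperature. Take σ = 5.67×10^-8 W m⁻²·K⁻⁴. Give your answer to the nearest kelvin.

By the inverse-square law, S = 1366/1.07² = 1193 W m⁻².
Absorbed flux (global mean): S(1−α)/4 = 1193·0.28/4 = 83.52 W m⁻².
In equilibrium σT⁴ equals this, so T = 195.9 K.

196 K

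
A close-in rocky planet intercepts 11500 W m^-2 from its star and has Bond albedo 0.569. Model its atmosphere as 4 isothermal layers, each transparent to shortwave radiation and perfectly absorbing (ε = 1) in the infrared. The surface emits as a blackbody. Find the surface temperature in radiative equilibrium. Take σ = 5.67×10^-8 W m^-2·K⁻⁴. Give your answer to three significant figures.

The effective emission temperature is T_e = [S(1−α)/(4σ)]^¼ = 384.5 K.
For an N-layer opaque stack, T_s⁴ = (N+1)T_e⁴, hence T_s = (5)^(1/4)×384.5 K = 574.9 K.

575 K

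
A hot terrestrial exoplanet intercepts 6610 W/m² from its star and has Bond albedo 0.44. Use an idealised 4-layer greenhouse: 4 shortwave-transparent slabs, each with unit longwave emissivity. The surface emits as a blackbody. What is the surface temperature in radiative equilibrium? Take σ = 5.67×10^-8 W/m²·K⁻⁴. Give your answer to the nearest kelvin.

534 kelvin

Top-of-atmosphere balance: σT_e⁴ = S(1−α)/4 = 925.4 W/m² → T_e = 357.4 K.
For an N-layer opaque stack, T_s⁴ = (N+1)T_e⁴, hence T_s = (5)^(1/4)×357.4 K = 534.5 K.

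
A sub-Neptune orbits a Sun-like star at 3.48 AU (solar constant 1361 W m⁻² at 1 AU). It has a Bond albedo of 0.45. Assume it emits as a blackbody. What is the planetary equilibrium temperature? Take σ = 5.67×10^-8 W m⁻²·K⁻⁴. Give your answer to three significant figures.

128 K

Irradiance scales as 1/d², so S = 1361 W m⁻² × (1/3.48)² = 112.4 W m⁻².
Absorbed flux (global mean): S(1−α)/4 = 112.4·0.55/4 = 15.45 W m⁻².
Set σT⁴ = 15.45 → T = (15.45/σ)^(1/4) = 128.5 K.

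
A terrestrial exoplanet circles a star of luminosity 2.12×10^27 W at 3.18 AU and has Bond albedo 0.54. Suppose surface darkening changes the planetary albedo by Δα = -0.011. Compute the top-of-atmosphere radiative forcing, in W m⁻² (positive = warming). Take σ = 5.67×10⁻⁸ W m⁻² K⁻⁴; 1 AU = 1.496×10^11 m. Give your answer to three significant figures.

2.05 W m⁻²

d = 3.18 × 1.496×10^11 m = 4.757×10^11 m.
S = L/(4πd²) = 745.4 W m⁻².
TOA radiative forcing: ΔF = −S·Δα/4 = −745.4·(-0.011)/4 = 2.050 W m⁻².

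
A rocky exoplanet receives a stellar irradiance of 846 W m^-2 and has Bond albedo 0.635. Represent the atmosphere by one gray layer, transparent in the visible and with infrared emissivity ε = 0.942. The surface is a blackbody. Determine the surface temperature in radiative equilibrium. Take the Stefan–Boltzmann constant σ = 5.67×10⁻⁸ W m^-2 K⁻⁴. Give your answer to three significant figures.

225 kelvin

Effective emission temperature (TOA balance): σT_e⁴ = S(1−α)/4 = 77.20 W m^-2 → T_e = 192.1 K.
Surface balance with a leaky layer gives σT_s⁴ = σT_e⁴·2/(2−ε), so T_s = T_e·[2/(2−0.942)]^(1/4) = 225.2 K.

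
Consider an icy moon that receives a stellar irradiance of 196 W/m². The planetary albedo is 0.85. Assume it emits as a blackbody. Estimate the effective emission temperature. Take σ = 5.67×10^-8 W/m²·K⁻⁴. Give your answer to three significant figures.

107 K

Absorbed flux (global mean): S(1−α)/4 = 196.0·0.15/4 = 7.350 W/m².
Set σT⁴ = 7.350 → T = (7.350/σ)^(1/4) = 106.7 K.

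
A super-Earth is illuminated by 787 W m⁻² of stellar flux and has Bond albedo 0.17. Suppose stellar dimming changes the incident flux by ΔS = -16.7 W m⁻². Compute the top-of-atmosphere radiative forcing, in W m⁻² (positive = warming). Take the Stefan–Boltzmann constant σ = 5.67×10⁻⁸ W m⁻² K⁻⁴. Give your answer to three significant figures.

TOA radiative forcing: ΔF = (1−α)ΔS/4 = 0.83·(-16.7)/4 = -3.465 W m⁻².

-3.47 W m⁻²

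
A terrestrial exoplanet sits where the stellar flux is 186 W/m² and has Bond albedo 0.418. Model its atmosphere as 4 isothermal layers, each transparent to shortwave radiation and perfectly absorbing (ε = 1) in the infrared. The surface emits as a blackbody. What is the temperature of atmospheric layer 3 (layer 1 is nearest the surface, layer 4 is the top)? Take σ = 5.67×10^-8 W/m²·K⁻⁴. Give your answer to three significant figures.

176 K

OLR = S(1−α)/4 = 27.06 W/m²; the top layer radiates at T_e = 147.8 K.
The net upward flux σT_e⁴ is constant between every pair of levels, so T_k⁴ = (N+1−k)T_e⁴.
With k = 3: T_3 = (4+1−3)^¼·147.8 K = 175.8 K.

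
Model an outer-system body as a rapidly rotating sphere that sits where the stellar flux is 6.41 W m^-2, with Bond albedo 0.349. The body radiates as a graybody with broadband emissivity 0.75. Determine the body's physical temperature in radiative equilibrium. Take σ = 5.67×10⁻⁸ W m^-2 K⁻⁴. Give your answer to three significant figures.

70.4 kelvin

The planet absorbs (1−α)S over its disc πR² and re-emits over 4πR², so the mean absorbed flux is (1−0.349)·6.410/4 = 1.043 W m^-2.
Radiative balance εσT⁴ = 1.043 gives T = [1.043/(0.75·σ)]^(1/4) = 70.38 K.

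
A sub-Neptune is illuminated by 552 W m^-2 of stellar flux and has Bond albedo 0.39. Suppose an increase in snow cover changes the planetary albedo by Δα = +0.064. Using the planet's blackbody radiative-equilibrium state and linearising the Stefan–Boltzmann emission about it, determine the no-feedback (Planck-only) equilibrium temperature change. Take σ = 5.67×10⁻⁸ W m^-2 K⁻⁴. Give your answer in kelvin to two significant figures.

-5.1 K

Unperturbed T_e = [552.0·(1−0.39)/(4σ)]^¼ = 196.3 K.
ΔF = −(S/4)Δα = −(552.0/4)×(+0.064) = -8.832 W m^-2.
Planck response: λ_P = 4σT_e³ = 4·5.67×10⁻⁸·(196.3)³ = 1.715 W m^-2/K.
So ΔT₀ = -8.832/1.715 = -5.15 K.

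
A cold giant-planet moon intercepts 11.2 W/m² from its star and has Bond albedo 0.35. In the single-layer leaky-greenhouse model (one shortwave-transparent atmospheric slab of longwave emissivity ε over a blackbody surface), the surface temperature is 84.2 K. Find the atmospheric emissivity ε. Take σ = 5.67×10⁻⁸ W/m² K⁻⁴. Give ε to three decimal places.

First, T_e = [11.20·(1−0.35)/(4σ)]^(1/4) = 75.27 K.
Inverting T_s⁴ = 2T_e⁴/(2−ε): (T_e/T_s)⁴ = 0.6386, so ε = 2(1 − 0.6386) = 0.7228.

0.723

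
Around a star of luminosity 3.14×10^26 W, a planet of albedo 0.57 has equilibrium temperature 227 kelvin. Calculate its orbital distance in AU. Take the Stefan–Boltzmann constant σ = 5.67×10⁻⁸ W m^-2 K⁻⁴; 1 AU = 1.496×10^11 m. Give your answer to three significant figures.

Required flux: S = 4σT⁴/(1−α) = 1400 W m^-2.
Then d = [L/(4πS)]^(1/2) = 1.336×10^11 m, i.e. 0.8929 AU.

0.893 AU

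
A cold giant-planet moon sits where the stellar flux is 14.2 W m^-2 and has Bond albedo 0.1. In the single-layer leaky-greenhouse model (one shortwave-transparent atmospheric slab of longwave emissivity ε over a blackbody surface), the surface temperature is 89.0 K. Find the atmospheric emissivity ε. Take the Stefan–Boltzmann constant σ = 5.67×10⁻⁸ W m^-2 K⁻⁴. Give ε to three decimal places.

Effective temperature: T_e = [S(1−α)/(4σ)]^(1/4) = 86.64 K.
T_s⁴ = T_e⁴·2/(2−ε) → ε = 2 − 2(T_e/T_s)⁴ = 2 − 2·(86.64/89.0)⁴ = 0.2038.

0.204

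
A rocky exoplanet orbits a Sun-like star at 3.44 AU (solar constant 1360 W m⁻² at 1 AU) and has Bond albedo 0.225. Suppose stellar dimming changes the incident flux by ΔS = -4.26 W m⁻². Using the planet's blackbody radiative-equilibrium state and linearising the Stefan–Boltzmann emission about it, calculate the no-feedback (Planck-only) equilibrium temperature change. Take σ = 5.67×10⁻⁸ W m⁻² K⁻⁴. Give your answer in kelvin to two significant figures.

Irradiance scales as 1/d², so S = 1360 W m⁻² × (1/3.44)² = 114.9 W m⁻².
Unperturbed T_e = [114.9·(1−0.225)/(4σ)]^¼ = 140.8 K.
TOA radiative forcing: ΔF = (1−α)ΔS/4 = 0.775·(-4.26)/4 = -0.8254 W m⁻².
The Planck feedback parameter is 4σT_e³ = 0.6327 W m⁻²/K.
So ΔT₀ = -0.8254/0.6327 = -1.30 K.

-1.3 kelvin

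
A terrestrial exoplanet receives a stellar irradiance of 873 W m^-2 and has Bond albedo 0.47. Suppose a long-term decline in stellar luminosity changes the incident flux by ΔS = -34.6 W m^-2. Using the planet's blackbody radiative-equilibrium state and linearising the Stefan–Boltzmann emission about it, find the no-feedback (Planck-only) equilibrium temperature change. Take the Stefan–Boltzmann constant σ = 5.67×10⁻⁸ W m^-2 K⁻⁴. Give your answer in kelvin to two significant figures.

Reference equilibrium: T_e = [S(1−α)/(4σ)]^(1/4) = 212.5 K.
TOA radiative forcing: ΔF = (1−α)ΔS/4 = 0.53·(-34.6)/4 = -4.585 W m^-2.
Linearising σT⁴ gives d(σT⁴)/dT = 4σT_e³ = 2.177 W m^-2 per K.
So ΔT₀ = -4.585/2.177 = -2.11 K.

-2.1 K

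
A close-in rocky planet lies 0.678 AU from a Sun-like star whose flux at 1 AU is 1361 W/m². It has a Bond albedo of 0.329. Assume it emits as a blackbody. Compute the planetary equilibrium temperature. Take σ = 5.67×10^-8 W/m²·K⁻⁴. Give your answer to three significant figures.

Irradiance scales as 1/d², so S = 1361 W/m² × (1/0.678)² = 2961 W/m².
The planet absorbs (1−α)S over its disc πR² and re-emits over 4πR², so the mean absorbed flux is (1−0.329)·2961/4 = 496.7 W/m².
Set σT⁴ = 496.7 → T = (496.7/σ)^(1/4) = 305.9 K.

306 K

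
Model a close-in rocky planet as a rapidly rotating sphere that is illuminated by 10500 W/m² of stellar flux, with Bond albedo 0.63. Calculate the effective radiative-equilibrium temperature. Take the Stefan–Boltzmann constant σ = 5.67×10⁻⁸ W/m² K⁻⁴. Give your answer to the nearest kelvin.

362 K

The planet absorbs (1−α)S over its disc πR² and re-emits over 4πR², so the mean absorbed flux is (1−0.63)·10500/4 = 971.2 W/m².
Balancing against σT⁴: T = (971.2/5.67×10⁻⁸)^(1/4) = 361.8 K.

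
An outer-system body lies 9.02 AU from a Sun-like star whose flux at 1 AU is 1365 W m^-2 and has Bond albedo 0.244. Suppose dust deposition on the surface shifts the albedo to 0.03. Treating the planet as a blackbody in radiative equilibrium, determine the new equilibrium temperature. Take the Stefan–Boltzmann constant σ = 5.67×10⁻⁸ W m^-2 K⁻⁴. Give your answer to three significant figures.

Flux at the orbit: S = 1365/(9.02)² = 16.78 W m^-2.
T₂ = [S(1−α₂)/(4σ)]^(1/4) = [16.78·0.97/(4σ)]^(1/4) = 92.04 K.

92.0 K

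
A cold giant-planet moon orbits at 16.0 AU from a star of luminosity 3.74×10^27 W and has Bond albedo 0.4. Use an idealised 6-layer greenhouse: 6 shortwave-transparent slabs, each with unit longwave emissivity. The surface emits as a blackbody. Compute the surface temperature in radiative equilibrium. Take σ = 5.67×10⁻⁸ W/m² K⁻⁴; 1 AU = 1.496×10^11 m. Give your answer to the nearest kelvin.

d = 16.0 × 1.496×10^11 m = 2.394×10^12 m.
Flux at the orbit: S = L/(4πd²) = 3.74×10^27/(4π·(2.39×10^12)²) = 51.95 W/m².
OLR = S(1−α)/4 = 7.792 W/m²; the top layer radiates at T_e = 108.3 K.
With N = 6 opaque layers, T_s = (N+1)^(1/4)·T_e = 7^(1/4)·108.3 = 176.1 K.

176 K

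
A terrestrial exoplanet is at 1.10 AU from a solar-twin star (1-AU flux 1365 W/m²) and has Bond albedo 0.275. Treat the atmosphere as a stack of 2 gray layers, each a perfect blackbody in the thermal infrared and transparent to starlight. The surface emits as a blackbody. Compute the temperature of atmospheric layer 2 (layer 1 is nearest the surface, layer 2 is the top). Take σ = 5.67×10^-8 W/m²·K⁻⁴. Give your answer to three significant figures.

245 K

Irradiance scales as 1/d², so S = 1365 W/m² × (1/1.10)² = 1128 W/m².
The effective emission temperature is T_e = [S(1−α)/(4σ)]^¼ = 245.1 K.
The net upward flux σT_e⁴ is constant between every pair of levels, so T_k⁴ = (N+1−k)T_e⁴.
T_2 = (1)^(1/4)·245.1 = 245.1 K.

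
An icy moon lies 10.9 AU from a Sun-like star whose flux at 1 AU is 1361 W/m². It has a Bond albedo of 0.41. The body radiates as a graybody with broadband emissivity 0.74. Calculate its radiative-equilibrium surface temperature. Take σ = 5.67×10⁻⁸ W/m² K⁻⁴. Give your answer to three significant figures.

79.7 K

By the inverse-square law, S = 1361/10.9² = 11.46 W/m².
The planet absorbs (1−α)S over its disc πR² and re-emits over 4πR², so the mean absorbed flux is (1−0.41)·11.46/4 = 1.690 W/m².
Equating to εσT⁴ with ε = 0.74: T = (1.690/0.74σ)^(1/4) = 79.66 K.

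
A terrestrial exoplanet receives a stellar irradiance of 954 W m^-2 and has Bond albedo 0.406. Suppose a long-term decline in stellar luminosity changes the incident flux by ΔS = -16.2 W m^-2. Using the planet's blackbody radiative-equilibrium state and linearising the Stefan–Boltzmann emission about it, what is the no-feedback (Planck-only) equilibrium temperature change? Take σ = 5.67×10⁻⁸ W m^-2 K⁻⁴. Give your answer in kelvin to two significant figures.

-0.95 K

Unperturbed T_e = [954.0·(1−0.406)/(4σ)]^¼ = 223.6 K.
Only a fraction (1−α) is absorbed and it's spread over 4πR², so ΔF = (1−α)ΔS/4 = -2.406 W m^-2.
The Planck feedback parameter is 4σT_e³ = 2.535 W m^-2/K.
Hence the no-feedback warming is ΔF/(4σT_e³) = -0.949 K.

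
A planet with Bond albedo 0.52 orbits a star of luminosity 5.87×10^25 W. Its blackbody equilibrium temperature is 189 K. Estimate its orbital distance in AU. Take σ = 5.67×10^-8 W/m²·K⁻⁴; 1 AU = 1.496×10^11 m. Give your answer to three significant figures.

The flux needed for this T is 4σT⁴/(1−0.52) = 602.9 W/m².
From L = 4πd²S, d = √(5.87×10^25/(4π·602.9)) = 8.802×10^10 m = 0.5884 AU.

0.588 AU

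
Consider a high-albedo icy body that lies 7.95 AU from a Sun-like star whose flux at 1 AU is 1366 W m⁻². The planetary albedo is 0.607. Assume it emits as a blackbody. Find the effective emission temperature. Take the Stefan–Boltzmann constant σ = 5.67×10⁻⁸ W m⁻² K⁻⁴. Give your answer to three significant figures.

Irradiance scales as 1/d², so S = 1366 W m⁻² × (1/7.95)² = 21.61 W m⁻².
Averaging over the sphere, the absorbed flux is S(1−α)/4 = 2.123 W m⁻².
Balancing against σT⁴: T = (2.123/5.67×10⁻⁸)^(1/4) = 78.23 K.

78.2 K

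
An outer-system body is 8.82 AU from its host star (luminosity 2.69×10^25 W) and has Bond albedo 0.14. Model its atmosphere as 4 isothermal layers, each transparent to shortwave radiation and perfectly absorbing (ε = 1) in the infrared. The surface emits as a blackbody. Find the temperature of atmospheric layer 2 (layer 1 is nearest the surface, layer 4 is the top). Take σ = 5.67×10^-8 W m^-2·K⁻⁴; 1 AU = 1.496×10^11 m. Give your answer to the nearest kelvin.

d = 8.82 × 1.496×10^11 m = 1.319×10^12 m.
Spreading L over a sphere of radius d: S = 2.69×10^25/(4π·1.32×10^12²) = 1.230 W m^-2.
OLR = S(1−α)/4 = 0.2644 W m^-2; the top layer radiates at T_e = 46.47 K.
In the N-layer model, layer k (counted from the surface) has T_k = (N+1−k)^(1/4)·T_e.
T_2 = (3)^(1/4)·46.47 = 61.15 K.

61 kelvin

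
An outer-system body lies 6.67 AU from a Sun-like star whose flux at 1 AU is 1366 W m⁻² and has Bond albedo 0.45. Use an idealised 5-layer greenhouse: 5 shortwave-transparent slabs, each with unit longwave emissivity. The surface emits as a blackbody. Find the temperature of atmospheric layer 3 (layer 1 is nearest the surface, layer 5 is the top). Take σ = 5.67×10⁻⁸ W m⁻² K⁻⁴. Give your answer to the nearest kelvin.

By the inverse-square law, S = 1366/6.67² = 30.70 W m⁻².
The effective emission temperature is T_e = [S(1−α)/(4σ)]^¼ = 92.89 K.
In the N-layer model, layer k (counted from the surface) has T_k = (N+1−k)^(1/4)·T_e.
T_3 = (3)^(1/4)·92.89 = 122.3 K.

122 K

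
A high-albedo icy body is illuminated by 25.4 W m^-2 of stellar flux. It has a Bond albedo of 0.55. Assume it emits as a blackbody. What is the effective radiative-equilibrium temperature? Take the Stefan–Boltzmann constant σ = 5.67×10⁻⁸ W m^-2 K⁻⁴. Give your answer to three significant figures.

84.3 K

Averaging over the sphere, the absorbed flux is S(1−α)/4 = 2.857 W m^-2.
In equilibrium σT⁴ equals this, so T = 84.26 K.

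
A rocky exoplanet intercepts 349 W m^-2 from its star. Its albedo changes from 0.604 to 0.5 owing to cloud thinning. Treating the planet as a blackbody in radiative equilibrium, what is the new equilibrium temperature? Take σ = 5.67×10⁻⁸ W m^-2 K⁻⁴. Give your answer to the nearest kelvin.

167 K

New equilibrium: T₂ = [(1−0.5)·349.0/(4σ)]^(1/4) = 166.5 K.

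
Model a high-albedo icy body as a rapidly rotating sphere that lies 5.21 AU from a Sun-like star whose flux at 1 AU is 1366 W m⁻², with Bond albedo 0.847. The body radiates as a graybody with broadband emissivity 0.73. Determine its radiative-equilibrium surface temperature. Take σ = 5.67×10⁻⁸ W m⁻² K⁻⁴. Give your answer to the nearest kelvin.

83 kelvin

Flux at the orbit: S = 1366/(5.21)² = 50.32 W m⁻².
The planet absorbs (1−α)S over its disc πR² and re-emits over 4πR², so the mean absorbed flux is (1−0.847)·50.32/4 = 1.925 W m⁻².
Equating to εσT⁴ with ε = 0.73: T = (1.925/0.73σ)^(1/4) = 82.58 K.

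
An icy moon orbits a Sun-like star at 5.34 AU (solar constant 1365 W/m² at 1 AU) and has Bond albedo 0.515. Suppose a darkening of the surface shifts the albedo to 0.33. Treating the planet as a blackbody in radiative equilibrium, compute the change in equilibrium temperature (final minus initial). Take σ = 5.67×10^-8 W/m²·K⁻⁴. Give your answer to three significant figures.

8.46 K

Flux at the orbit: S = 1365/(5.34)² = 47.87 W/m².
Initial: T₁ = [S(1−0.515)/(4σ)]^(1/4) = 100.6 K.
After:  T₂ = [47.87·0.67/(4σ)]^(1/4) = 109.0 K.
Change: 109.0 − 100.6 = 8.463 K.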